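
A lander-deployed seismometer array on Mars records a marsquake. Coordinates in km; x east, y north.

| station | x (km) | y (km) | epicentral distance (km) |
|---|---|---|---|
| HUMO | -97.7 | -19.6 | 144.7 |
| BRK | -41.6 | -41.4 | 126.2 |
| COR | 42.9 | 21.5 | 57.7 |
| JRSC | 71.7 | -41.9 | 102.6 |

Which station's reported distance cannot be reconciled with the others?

JRSC

Solve using three stations at a time. Using HUMO, BRK, COR (subtract circle equations pairwise → linear system) gives (x, y) ≈ (14.6, 71.4).
Distances from that point to each station vs reported:
  HUMO: calculated 144.6 vs reported 144.7 → residual 0.1 km
  BRK: calculated 126.0 vs reported 126.2 → residual 0.2 km
  COR: calculated 57.4 vs reported 57.7 → residual 0.3 km
  JRSC: calculated 126.9 vs reported 102.6 → residual 24.3 km
HUMO, BRK, COR are mutually consistent (residuals ≈ 0); JRSC is off by 24.3 km.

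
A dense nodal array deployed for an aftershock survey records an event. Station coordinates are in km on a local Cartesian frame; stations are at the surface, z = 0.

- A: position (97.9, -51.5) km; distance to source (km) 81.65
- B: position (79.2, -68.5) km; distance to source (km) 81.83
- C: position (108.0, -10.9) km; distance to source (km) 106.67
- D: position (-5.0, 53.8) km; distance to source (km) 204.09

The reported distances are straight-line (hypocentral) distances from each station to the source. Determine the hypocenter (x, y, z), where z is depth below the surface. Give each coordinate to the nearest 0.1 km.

(119.7, -93.4, 66.6)

Each station gives a sphere (x−x_i)² + (y−y_i)² + z² = d_i² (stations at z=0).
Subtracting the A sphere from B and C: z² cancels, leaving linear equations in x and y:
-37.4 x − 34.0 y = -1301.20
20.2 x + 81.2 y = -5165.62
Solving: x ≈ 119.693, y ≈ -93.392 km (keep extra digits for the depth step; rounded: 119.7, -93.4).
Then from the A sphere: z² = 81.65² − (x − 97.9)² − (y + 51.5)² with x = 119.693, y = -93.392, so z ≈ 66.610 ≈ 66.6 km.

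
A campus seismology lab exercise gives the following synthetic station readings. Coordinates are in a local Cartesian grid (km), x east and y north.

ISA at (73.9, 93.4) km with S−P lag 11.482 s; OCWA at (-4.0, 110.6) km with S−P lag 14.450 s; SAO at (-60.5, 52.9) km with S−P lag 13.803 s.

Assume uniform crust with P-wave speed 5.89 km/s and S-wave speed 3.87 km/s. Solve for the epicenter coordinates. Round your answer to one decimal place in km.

Distance from S−P lag: d = Δt · v_P v_S / (v_P − v_S) = Δt · (5.89·3.87)/(5.89−3.87) ≈ 11.2843·Δt.
So d_ISA = 129.57, d_OCWA = 163.06, d_SAO = 155.76 km.
Circle about each station: (x − 73.9)² + (y − 93.4)² = 129.57²; (x + 4.0)² + (y − 110.6)² = 163.06²; (x + 60.5)² + (y − 52.9)² = 155.76².
Subtracting the ISA equation from the OCWA and SAO equations removes the quadratic terms:
-155.8 x + 34.4 y = -11736.59
-268.8 x − 81.0 y = -15198.90
Solving the 2×2 system: x ≈ 67.4, y ≈ -36.0 km.

x ≈ 67.4 km, y ≈ -36.0 km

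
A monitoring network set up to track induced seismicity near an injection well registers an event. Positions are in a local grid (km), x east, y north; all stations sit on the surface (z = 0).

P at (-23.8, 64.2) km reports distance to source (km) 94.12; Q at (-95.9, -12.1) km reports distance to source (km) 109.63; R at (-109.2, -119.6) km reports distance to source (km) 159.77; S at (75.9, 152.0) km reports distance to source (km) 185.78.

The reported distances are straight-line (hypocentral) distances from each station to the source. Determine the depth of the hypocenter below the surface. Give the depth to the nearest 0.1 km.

z ≈ 37.0 km

Each station gives a sphere (x−x_i)² + (y−y_i)² + z² = d_i² (stations at z=0).
Subtracting the P sphere from Q and R: z² cancels, leaving linear equations in x and y:
-144.2 x − 152.6 y = 1494.98
-170.8 x − 367.6 y = 4872.84
Solving: x ≈ 7.202, y ≈ -16.602 km (keep extra digits for the depth step; rounded: 7.2, -16.6).
Then from the P sphere: z² = 94.12² − (x + 23.8)² − (y − 64.2)² with x = 7.202, y = -16.602, so z ≈ 36.993 ≈ 37.0 km.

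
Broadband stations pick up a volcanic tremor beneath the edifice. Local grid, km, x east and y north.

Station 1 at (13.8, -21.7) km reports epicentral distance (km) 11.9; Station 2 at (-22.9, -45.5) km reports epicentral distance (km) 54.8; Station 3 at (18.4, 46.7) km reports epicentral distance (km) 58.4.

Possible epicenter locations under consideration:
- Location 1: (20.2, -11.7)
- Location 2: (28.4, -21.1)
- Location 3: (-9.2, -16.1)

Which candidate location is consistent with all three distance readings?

Location 1

For each candidate, compare |candidate − station| to the reported distance:
Location 1: residuals Station 1 0.0, Station 2 0.0, Station 3 0.0 → max 0.0 km
Location 2: residuals Station 1 2.7, Station 2 2.0, Station 3 10.1 → max 10.1 km
Location 3: residuals Station 1 11.8, Station 2 22.4, Station 3 10.2 → max 22.4 km
Only Location 1 has all residuals ≈ 0.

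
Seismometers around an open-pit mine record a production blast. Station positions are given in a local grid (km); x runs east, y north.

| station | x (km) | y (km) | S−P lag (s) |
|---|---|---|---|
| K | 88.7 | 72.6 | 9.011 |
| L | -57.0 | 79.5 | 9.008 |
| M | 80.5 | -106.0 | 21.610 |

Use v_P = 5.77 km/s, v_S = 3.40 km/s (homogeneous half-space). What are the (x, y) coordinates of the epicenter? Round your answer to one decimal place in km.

(15.1, 60.5)

Distance from S−P lag: d = Δt · v_P v_S / (v_P − v_S) = Δt · (5.77·3.40)/(5.77−3.40) ≈ 8.2776·Δt.
So d_K = 74.59, d_L = 74.56, d_M = 178.88 km.
Circle about each station: (x − 88.7)² + (y − 72.6)² = 74.59²; (x + 57.0)² + (y − 79.5)² = 74.56²; (x − 80.5)² + (y + 106.0)² = 178.88².
Subtracting pairs of circle equations eliminates x²+y² and gives linear equations (the radical axes):
-291.4 x + 13.8 y = -3564.73
-16.4 x − 357.2 y = -21856.59
Solving the 2×2 system: x ≈ 15.1, y ≈ 60.5 km.
Check against K (with the unrounded x, y): √((x − 88.7)²+(y − 72.6)²) = 74.59 ≈ 74.59 km. ✓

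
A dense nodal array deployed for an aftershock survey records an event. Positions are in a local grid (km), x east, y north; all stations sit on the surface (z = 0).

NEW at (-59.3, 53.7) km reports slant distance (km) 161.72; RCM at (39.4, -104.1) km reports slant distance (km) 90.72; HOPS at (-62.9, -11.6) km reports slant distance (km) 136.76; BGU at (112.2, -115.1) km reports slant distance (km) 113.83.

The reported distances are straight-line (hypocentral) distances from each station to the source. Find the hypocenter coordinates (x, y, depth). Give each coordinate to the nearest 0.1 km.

x ≈ 53.5 km, y ≈ -42.3 km, depth ≈ 64.9 km

Each station gives a sphere (x−x_i)² + (y−y_i)² + z² = d_i² (stations at z=0).
Subtracting the NEW sphere from RCM and HOPS: z² cancels, leaving linear equations in x and y:
197.4 x − 315.6 y = 23912.23
-7.2 x − 130.6 y = 5140.85
Solving: x ≈ 53.488, y ≈ -42.312 km (keep extra digits for the depth step; rounded: 53.5, -42.3).
Then from the NEW sphere: z² = 161.72² − (x + 59.3)² − (y − 53.7)² with x = 53.488, y = -42.312, so z ≈ 64.915 ≈ 64.9 km.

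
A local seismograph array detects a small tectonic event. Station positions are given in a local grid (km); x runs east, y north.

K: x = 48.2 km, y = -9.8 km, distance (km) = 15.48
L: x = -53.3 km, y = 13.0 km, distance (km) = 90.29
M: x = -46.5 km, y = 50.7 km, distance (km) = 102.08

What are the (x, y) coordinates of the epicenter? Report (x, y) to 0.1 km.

(33.1, -13.2)

Circle about each station: (x − 48.2)² + (y + 9.8)² = 15.48²; (x + 53.3)² + (y − 13.0)² = 90.29²; (x + 46.5)² + (y − 50.7)² = 102.08².
Subtracting pairs of circle equations eliminates x²+y² and gives linear equations (the radical axes):
-203.0 x + 45.6 y = -7322.04
-189.4 x + 121.0 y = -7867.24
Solving the 2×2 system: x ≈ 33.1, y ≈ -13.2 km.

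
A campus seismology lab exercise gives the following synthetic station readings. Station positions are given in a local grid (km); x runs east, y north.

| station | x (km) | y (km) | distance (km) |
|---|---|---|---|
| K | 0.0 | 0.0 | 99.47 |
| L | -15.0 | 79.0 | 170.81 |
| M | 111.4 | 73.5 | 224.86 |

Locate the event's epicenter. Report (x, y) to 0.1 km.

Circle about each station: x² + y² = 99.47²; (x + 15.0)² + (y − 79.0)² = 170.81²; (x − 111.4)² + (y − 73.5)² = 224.86².
Subtracting pairs of circle equations eliminates x²+y² and gives linear equations (the radical axes):
-30.0 x + 158.0 y = -12815.78
222.8 x + 147.0 y = -22855.53
Solving the 2×2 system: x ≈ -43.6, y ≈ -89.4 km.
Check against K (with the unrounded x, y): √(x²+y²) = 99.46 ≈ 99.47 km. ✓

x ≈ -43.6 km, y ≈ -89.4 km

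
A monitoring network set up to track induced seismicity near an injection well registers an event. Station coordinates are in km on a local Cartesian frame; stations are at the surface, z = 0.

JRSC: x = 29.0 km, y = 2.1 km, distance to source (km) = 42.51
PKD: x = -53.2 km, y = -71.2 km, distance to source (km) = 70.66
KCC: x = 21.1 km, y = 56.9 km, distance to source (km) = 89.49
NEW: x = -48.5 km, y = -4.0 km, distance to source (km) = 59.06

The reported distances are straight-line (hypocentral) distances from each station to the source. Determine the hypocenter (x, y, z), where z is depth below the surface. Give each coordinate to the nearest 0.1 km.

x ≈ 3.4 km, y ≈ -30.2 km, depth ≈ 10.4 km

Each station gives a sphere (x−x_i)² + (y−y_i)² + z² = d_i² (stations at z=0).
Subtracting the JRSC sphere from PKD and KCC: z² cancels, leaving linear equations in x and y:
-164.4 x − 146.6 y = 3868.53
-15.8 x + 109.6 y = -3363.95
Solving: x ≈ 3.401, y ≈ -30.203 km (keep extra digits for the depth step; rounded: 3.4, -30.2).
Then from the JRSC sphere: z² = 42.51² − (x − 29.0)² − (y − 2.1)² with x = 3.401, y = -30.203, so z ≈ 10.407 ≈ 10.4 km.
Check against NEW (with the unrounded solution): distance 59.06 ≈ 59.06 km. ✓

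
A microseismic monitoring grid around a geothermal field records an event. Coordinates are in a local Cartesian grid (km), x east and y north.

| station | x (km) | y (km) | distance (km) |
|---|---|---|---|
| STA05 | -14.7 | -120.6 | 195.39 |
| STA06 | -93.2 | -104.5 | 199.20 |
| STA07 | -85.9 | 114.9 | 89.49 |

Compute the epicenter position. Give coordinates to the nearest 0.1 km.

Circle about each station: (x + 14.7)² + (y + 120.6)² = 195.39²; (x + 93.2)² + (y + 104.5)² = 199.20²; (x + 85.9)² + (y − 114.9)² = 89.49².
Subtracting the STA05 equation from the STA06 and STA07 equations removes the quadratic terms:
-157.0 x + 32.2 y = 3342.65
-142.4 x + 471.0 y = 35989.16
Solving the 2×2 system: x ≈ -6.0, y ≈ 74.6 km.

(-6.0, 74.6)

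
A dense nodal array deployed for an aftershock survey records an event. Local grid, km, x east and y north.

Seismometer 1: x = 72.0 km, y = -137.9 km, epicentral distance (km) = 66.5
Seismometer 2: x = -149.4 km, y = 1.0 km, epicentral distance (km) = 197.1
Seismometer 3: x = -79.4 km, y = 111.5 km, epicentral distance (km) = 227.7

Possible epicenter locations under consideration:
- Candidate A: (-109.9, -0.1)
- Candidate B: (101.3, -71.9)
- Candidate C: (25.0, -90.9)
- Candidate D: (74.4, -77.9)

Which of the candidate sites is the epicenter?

For each candidate, compare |candidate − station| to the reported distance:
Candidate A: residuals Seismometer 1 161.7, Seismometer 2 157.6, Seismometer 3 112.0 → max 161.7 km
Candidate B: residuals Seismometer 1 5.7, Seismometer 2 64.0, Seismometer 3 29.8 → max 64.0 km
Candidate C: residuals Seismometer 1 0.0, Seismometer 2 0.0, Seismometer 3 0.0 → max 0.0 km
Candidate D: residuals Seismometer 1 6.5, Seismometer 2 40.2, Seismometer 3 16.3 → max 40.2 km
Only Candidate C has all residuals ≈ 0.

Candidate C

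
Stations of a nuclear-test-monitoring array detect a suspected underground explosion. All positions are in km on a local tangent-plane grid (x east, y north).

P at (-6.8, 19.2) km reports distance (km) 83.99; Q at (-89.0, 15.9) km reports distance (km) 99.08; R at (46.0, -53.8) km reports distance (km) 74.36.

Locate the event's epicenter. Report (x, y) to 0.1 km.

(-27.9, -62.1)

Circle about each station: (x + 6.8)² + (y − 19.2)² = 83.99²; (x + 89.0)² + (y − 15.9)² = 99.08²; (x − 46.0)² + (y + 53.8)² = 74.36².
Subtracting the P equation from the Q and R equations removes the quadratic terms:
-164.4 x − 6.6 y = 4996.40
105.6 x − 146.0 y = 6120.47
Solving the 2×2 system: x ≈ -27.9, y ≈ -62.1 km.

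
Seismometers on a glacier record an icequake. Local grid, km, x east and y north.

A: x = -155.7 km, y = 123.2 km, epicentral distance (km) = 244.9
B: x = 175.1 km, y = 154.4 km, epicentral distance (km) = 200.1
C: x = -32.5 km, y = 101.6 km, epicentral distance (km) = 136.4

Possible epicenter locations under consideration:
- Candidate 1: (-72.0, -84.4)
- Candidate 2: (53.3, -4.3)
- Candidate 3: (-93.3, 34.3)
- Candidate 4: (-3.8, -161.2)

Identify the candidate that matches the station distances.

Candidate 2

For each candidate, compare |candidate − station| to the reported distance:
Candidate 1: residuals A 21.1, B 143.5, C 53.7 → max 143.5 km
Candidate 2: residuals A 0.1, B 0.0, C 0.1 → max 0.1 km
Candidate 3: residuals A 136.3, B 93.9, C 45.7 → max 136.3 km
Candidate 4: residuals A 77.5, B 162.7, C 128.0 → max 162.7 km
Only Candidate 2 has all residuals ≈ 0.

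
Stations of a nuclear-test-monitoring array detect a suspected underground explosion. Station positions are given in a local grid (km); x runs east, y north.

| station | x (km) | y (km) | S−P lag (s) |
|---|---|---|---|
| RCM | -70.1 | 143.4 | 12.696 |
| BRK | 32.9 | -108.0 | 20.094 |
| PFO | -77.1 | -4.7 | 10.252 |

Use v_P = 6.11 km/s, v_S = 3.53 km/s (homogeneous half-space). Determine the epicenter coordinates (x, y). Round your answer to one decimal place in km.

Distance from S−P lag: d = Δt · v_P v_S / (v_P − v_S) = Δt · (6.11·3.53)/(6.11−3.53) ≈ 8.3598·Δt.
So d_RCM = 106.14, d_BRK = 167.98, d_PFO = 85.70 km.
Circle about each station: (x + 70.1)² + (y − 143.4)² = 106.14²; (x − 32.9)² + (y + 108.0)² = 167.98²; (x + 77.1)² + (y + 4.7)² = 85.70².
Subtracting the RCM equation from the BRK and PFO equations removes the quadratic terms:
206.0 x − 502.8 y = -29682.74
-14.0 x − 296.2 y = -15589.86
Solving the 2×2 system: x ≈ -14.0, y ≈ 53.3 km.

(-14.0, 53.3)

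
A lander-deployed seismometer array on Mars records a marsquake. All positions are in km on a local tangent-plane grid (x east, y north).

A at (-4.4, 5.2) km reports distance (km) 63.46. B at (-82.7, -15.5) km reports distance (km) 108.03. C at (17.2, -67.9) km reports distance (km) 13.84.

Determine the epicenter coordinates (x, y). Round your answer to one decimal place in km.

x ≈ 18.2 km, y ≈ -54.1 km

Circle about each station: (x + 4.4)² + (y − 5.2)² = 63.46²; (x + 82.7)² + (y + 15.5)² = 108.03²; (x − 17.2)² + (y + 67.9)² = 13.84².
Subtracting pairs of circle equations eliminates x²+y² and gives linear equations (the radical axes):
-156.6 x − 41.4 y = -610.17
43.2 x − 146.2 y = 8695.48
Solving the 2×2 system: x ≈ 18.2, y ≈ -54.1 km.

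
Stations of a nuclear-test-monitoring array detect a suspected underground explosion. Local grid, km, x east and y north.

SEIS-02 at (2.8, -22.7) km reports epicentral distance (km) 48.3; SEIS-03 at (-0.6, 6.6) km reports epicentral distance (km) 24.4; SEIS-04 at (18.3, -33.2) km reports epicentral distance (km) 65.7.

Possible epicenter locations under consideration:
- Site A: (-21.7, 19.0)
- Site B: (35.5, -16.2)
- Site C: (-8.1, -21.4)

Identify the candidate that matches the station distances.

Site A

For each candidate, compare |candidate − station| to the reported distance:
Site A: residuals SEIS-02 0.1, SEIS-03 0.1, SEIS-04 0.1 → max 0.1 km
Site B: residuals SEIS-02 15.0, SEIS-03 18.3, SEIS-04 41.5 → max 41.5 km
Site C: residuals SEIS-02 37.3, SEIS-03 4.6, SEIS-04 36.8 → max 37.3 km
Only Site A has all residuals ≈ 0.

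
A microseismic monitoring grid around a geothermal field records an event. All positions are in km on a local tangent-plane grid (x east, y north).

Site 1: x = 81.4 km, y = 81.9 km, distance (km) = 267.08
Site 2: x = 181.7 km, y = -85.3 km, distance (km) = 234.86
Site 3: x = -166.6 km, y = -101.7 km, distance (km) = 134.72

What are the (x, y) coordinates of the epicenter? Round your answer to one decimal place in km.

Circle about each station: (x − 81.4)² + (y − 81.9)² = 267.08²; (x − 181.7)² + (y + 85.3)² = 234.86²; (x + 166.6)² + (y + 101.7)² = 134.72².
Subtracting the Site 1 equation from the Site 2 and Site 3 equations removes the quadratic terms:
200.6 x − 334.4 y = 43129.92
-496.0 x − 367.2 y = 77947.13
Solving the 2×2 system: x ≈ -42.7, y ≈ -154.6 km.

(-42.7, -154.6)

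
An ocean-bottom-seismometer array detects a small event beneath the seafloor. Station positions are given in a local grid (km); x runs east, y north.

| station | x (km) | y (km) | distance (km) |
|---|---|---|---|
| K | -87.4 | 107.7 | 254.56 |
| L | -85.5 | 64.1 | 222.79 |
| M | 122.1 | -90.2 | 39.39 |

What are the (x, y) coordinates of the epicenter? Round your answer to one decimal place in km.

Circle about each station: (x + 87.4)² + (y − 107.7)² = 254.56²; (x + 85.5)² + (y − 64.1)² = 222.79²; (x − 122.1)² + (y + 90.2)² = 39.39².
Subtracting pairs of circle equations eliminates x²+y² and gives linear equations (the radical axes):
3.8 x − 87.2 y = 7346.42
419.0 x − 395.8 y = 67055.62
Solving the 2×2 system: x ≈ 83.9, y ≈ -80.6 km.
Check against K (with the unrounded x, y): √((x + 87.4)²+(y − 107.7)²) = 254.56 ≈ 254.56 km. ✓

x ≈ 83.9 km, y ≈ -80.6 km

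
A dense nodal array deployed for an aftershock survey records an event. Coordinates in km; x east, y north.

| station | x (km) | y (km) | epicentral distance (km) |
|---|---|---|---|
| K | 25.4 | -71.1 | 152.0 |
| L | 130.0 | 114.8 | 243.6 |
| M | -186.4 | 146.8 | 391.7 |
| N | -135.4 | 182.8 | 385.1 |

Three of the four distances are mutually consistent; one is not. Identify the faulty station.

K

Solve using three stations at a time. Using L, M, N (subtract circle equations pairwise → linear system) gives (x, y) ≈ (94.5, -125.8).
Distances from that point to each station vs reported:
  K: calculated 88.2 vs reported 152.0 → residual 63.8 km
  L: calculated 243.3 vs reported 243.6 → residual 0.3 km
  M: calculated 391.5 vs reported 391.7 → residual 0.2 km
  N: calculated 384.9 vs reported 385.1 → residual 0.2 km
L, M, N are mutually consistent (residuals ≈ 0); K is off by 63.8 km.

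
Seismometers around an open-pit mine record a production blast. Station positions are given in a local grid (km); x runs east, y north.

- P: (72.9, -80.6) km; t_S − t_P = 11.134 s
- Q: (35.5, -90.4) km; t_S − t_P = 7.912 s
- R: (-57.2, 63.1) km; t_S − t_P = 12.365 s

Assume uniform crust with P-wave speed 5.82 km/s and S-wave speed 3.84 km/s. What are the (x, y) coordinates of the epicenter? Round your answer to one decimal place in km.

x ≈ -52.7 km, y ≈ -76.4 km

Distance from S−P lag: d = Δt · v_P v_S / (v_P − v_S) = Δt · (5.82·3.84)/(5.82−3.84) ≈ 11.2873·Δt.
So d_P = 125.67, d_Q = 89.30, d_R = 139.57 km.
Circle about each station: (x − 72.9)² + (y + 80.6)² = 125.67²; (x − 35.5)² + (y + 90.4)² = 89.30²; (x + 57.2)² + (y − 63.1)² = 139.57².
Subtracting the P equation from the Q and R equations removes the quadratic terms:
-74.8 x − 19.6 y = 5440.10
-260.2 x + 287.4 y = -8244.16
Solving the 2×2 system: x ≈ -52.7, y ≈ -76.4 km.
Check against P (with the unrounded x, y): √((x − 72.9)²+(y + 80.6)²) = 125.68 ≈ 125.67 km. ✓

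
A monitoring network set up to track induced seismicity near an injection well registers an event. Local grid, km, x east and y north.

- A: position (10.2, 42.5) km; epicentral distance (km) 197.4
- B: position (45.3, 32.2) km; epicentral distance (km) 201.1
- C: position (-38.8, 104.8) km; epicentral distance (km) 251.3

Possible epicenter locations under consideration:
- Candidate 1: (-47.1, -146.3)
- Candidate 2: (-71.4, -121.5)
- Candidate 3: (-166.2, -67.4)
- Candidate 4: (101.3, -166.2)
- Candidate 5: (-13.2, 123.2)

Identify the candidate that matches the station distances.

For each candidate, compare |candidate − station| to the reported distance:
Candidate 1: residuals A 0.1, B 0.1, C 0.1 → max 0.1 km
Candidate 2: residuals A 14.2, B 8.1, C 22.7 → max 22.7 km
Candidate 3: residuals A 10.4, B 32.7, C 37.1 → max 37.1 km
Candidate 4: residuals A 30.3, B 5.1, C 53.8 → max 53.8 km
Candidate 5: residuals A 113.4, B 92.9, C 219.8 → max 219.8 km
Only Candidate 1 has all residuals ≈ 0.

Candidate 1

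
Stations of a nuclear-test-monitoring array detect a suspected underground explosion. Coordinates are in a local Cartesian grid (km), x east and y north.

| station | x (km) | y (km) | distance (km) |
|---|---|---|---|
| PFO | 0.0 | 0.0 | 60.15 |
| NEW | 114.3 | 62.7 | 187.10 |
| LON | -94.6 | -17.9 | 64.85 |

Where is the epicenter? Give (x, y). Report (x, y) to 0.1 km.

Circle about each station: x² + y² = 60.15²; (x − 114.3)² + (y − 62.7)² = 187.10²; (x + 94.6)² + (y + 17.9)² = 64.85².
Subtracting the PFO equation from the NEW and LON equations removes the quadratic terms:
228.6 x + 125.4 y = -14392.61
-189.2 x − 35.8 y = 8682.07
Solving the 2×2 system: x ≈ -36.9, y ≈ -47.5 km.

(-36.9, -47.5)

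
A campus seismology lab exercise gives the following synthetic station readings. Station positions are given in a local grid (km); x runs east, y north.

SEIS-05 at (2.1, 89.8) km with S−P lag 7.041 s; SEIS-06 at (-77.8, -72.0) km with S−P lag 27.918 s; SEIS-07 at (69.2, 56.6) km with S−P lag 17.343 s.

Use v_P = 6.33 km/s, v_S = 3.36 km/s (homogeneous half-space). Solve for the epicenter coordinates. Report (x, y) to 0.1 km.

Distance from S−P lag: d = Δt · v_P v_S / (v_P − v_S) = Δt · (6.33·3.36)/(6.33−3.36) ≈ 7.1612·Δt.
So d_SEIS-05 = 50.42, d_SEIS-06 = 199.93, d_SEIS-07 = 124.20 km.
Circle about each station: (x − 2.1)² + (y − 89.8)² = 50.42²; (x + 77.8)² + (y + 72.0)² = 199.93²; (x − 69.2)² + (y − 56.6)² = 124.20².
Subtracting pairs of circle equations eliminates x²+y² and gives linear equations (the radical axes):
-159.8 x − 323.6 y = -34261.44
134.2 x − 66.4 y = -12959.71
Solving the 2×2 system: x ≈ -35.5, y ≈ 123.4 km.

x ≈ -35.5 km, y ≈ 123.4 km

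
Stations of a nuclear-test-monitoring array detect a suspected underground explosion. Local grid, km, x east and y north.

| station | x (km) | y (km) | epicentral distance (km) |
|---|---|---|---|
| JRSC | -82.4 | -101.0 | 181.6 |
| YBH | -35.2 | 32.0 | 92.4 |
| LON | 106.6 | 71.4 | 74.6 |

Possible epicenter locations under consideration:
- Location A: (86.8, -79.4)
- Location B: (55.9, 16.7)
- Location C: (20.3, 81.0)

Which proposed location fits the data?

Location B

For each candidate, compare |candidate − station| to the reported distance:
Location A: residuals JRSC 11.0, YBH 72.8, LON 77.5 → max 77.5 km
Location B: residuals JRSC 0.0, YBH 0.0, LON 0.0 → max 0.0 km
Location C: residuals JRSC 27.4, YBH 18.4, LON 12.2 → max 27.4 km
Only Location B has all residuals ≈ 0.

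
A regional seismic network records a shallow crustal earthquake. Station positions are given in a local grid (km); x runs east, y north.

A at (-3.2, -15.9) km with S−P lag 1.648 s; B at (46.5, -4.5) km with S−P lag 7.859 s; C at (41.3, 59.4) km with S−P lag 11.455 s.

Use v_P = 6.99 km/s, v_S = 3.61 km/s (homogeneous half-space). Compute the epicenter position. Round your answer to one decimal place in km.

(-12.1, -7.4)

Distance from S−P lag: d = Δt · v_P v_S / (v_P − v_S) = Δt · (6.99·3.61)/(6.99−3.61) ≈ 7.4657·Δt.
So d_A = 12.30, d_B = 58.67, d_C = 85.52 km.
Circle about each station: (x + 3.2)² + (y + 15.9)² = 12.30²; (x − 46.5)² + (y + 4.5)² = 58.67²; (x − 41.3)² + (y − 59.4)² = 85.52².
Subtracting the A equation from the B and C equations removes the quadratic terms:
99.4 x + 22.8 y = -1371.43
89.0 x + 150.6 y = -2191.38
Solving the 2×2 system: x ≈ -12.1, y ≈ -7.4 km.
Check against A (with the unrounded x, y): √((x + 3.2)²+(y + 15.9)²) = 12.31 ≈ 12.30 km. ✓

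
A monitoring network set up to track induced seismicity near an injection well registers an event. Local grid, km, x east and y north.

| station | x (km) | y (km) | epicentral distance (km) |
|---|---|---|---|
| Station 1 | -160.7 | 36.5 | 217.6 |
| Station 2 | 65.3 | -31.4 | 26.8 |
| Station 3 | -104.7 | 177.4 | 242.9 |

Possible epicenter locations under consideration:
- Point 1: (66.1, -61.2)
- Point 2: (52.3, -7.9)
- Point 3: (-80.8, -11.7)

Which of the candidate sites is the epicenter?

Point 2

For each candidate, compare |candidate − station| to the reported distance:
Point 1: residuals Station 1 29.3, Station 2 3.0, Station 3 50.5 → max 50.5 km
Point 2: residuals Station 1 0.0, Station 2 0.1, Station 3 0.0 → max 0.1 km
Point 3: residuals Station 1 124.3, Station 2 120.6, Station 3 52.3 → max 124.3 km
Only Point 2 has all residuals ≈ 0.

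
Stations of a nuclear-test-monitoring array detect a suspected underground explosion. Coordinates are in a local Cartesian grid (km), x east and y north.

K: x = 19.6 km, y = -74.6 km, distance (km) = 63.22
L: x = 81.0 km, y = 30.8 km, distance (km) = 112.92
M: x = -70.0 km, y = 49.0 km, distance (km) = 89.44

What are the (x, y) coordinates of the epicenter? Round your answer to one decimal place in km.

Circle about each station: (x − 19.6)² + (y + 74.6)² = 63.22²; (x − 81.0)² + (y − 30.8)² = 112.92²; (x + 70.0)² + (y − 49.0)² = 89.44².
Subtracting the K equation from the L and M equations removes the quadratic terms:
122.8 x + 210.8 y = -7193.84
-179.2 x + 247.2 y = -2651.07
Solving the 2×2 system: x ≈ -17.9, y ≈ -23.7 km.

-17.9 km east, -23.7 km north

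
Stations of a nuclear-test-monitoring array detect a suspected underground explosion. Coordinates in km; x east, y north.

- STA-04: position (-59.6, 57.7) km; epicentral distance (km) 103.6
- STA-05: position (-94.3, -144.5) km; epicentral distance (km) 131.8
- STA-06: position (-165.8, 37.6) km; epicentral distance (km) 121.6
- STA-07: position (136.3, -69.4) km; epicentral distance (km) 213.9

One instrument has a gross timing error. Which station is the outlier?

STA-05

Solve using three stations at a time. Using STA-04, STA-06, STA-07 (subtract circle equations pairwise → linear system) gives (x, y) ≈ (-76.2, -44.6).
Distances from that point to each station vs reported:
  STA-04: calculated 103.6 vs reported 103.6 → residual 0.0 km
  STA-05: calculated 101.6 vs reported 131.8 → residual 30.2 km
  STA-06: calculated 121.6 vs reported 121.6 → residual 0.0 km
  STA-07: calculated 213.9 vs reported 213.9 → residual 0.0 km
STA-04, STA-06, STA-07 are mutually consistent (residuals ≈ 0); STA-05 is off by 30.2 km.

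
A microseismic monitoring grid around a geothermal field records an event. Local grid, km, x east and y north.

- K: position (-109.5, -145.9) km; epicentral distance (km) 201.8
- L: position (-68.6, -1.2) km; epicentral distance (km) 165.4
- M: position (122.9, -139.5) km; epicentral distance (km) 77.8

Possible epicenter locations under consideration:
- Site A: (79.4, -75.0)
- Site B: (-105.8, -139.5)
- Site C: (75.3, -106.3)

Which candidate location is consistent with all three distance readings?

For each candidate, compare |candidate − station| to the reported distance:
Site A: residuals K 0.0, L 0.0, M 0.0 → max 0.0 km
Site B: residuals K 194.4, L 22.2, M 150.9 → max 194.4 km
Site C: residuals K 12.8, L 12.8, M 19.8 → max 19.8 km
Only Site A has all residuals ≈ 0.

Site A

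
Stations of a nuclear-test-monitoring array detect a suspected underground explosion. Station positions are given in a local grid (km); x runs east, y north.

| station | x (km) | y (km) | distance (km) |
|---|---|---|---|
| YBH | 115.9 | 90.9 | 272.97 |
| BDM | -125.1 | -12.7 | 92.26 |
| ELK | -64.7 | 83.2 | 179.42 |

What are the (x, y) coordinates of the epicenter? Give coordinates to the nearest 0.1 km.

x ≈ -83.8 km, y ≈ -95.2 km

Circle about each station: (x − 115.9)² + (y − 90.9)² = 272.97²; (x + 125.1)² + (y + 12.7)² = 92.26²; (x + 64.7)² + (y − 83.2)² = 179.42².
Subtracting the YBH equation from the BDM and ELK equations removes the quadratic terms:
-482.0 x − 207.2 y = 60116.39
-361.2 x − 15.4 y = 31733.79
Solving the 2×2 system: x ≈ -83.8, y ≈ -95.2 km.
Check against YBH (with the unrounded x, y): √((x − 115.9)²+(y − 90.9)²) = 272.97 ≈ 272.97 km. ✓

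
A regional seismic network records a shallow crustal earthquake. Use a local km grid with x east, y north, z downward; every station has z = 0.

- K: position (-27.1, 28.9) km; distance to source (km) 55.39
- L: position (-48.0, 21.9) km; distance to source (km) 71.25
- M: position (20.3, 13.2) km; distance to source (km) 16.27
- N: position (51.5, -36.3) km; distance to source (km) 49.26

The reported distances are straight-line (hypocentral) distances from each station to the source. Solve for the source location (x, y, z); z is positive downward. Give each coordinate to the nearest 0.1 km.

Each station gives a sphere (x−x_i)² + (y−y_i)² + z² = d_i² (stations at z=0).
Subtracting the K sphere from L and M: z² cancels, leaving linear equations in x and y:
-41.8 x − 14.0 y = -794.52
94.8 x − 31.4 y = 1820.05
Solving: x ≈ 19.104, y ≈ -0.287 km (keep extra digits for the depth step; rounded: 19.1, -0.3).
Then from the K sphere: z² = 55.39² − (x + 27.1)² − (y − 28.9)² with x = 19.104, y = -0.287, so z ≈ 9.020 ≈ 9.0 km.

(19.1, -0.3, 9.0)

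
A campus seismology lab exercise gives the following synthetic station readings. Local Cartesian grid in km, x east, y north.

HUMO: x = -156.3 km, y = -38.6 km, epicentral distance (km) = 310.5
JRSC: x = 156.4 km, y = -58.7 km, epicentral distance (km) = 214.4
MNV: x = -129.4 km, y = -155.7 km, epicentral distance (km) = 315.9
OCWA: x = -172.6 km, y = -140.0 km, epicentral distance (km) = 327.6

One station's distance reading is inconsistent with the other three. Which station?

Solve using three stations at a time. Using JRSC, MNV, OCWA (subtract circle equations pairwise → linear system) gives (x, y) ≈ (32.0, 115.8).
Distances from that point to each station vs reported:
  HUMO: calculated 243.5 vs reported 310.5 → residual 67.0 km
  JRSC: calculated 214.3 vs reported 214.4 → residual 0.1 km
  MNV: calculated 315.9 vs reported 315.9 → residual 0.0 km
  OCWA: calculated 327.6 vs reported 327.6 → residual 0.0 km
JRSC, MNV, OCWA are mutually consistent (residuals ≈ 0); HUMO is off by 67.0 km.

HUMO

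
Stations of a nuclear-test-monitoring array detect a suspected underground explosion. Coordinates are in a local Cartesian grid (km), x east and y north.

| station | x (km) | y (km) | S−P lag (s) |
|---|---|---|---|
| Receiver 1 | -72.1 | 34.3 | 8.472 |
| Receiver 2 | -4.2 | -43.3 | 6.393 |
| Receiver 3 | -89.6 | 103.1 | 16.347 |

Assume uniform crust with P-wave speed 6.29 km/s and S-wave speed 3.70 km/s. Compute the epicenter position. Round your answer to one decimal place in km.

(-61.6, -41.1)

Distance from S−P lag: d = Δt · v_P v_S / (v_P − v_S) = Δt · (6.29·3.70)/(6.29−3.70) ≈ 8.9857·Δt.
So d_Receiver 1 = 76.13, d_Receiver 2 = 57.45, d_Receiver 3 = 146.89 km.
Circle about each station: (x + 72.1)² + (y − 34.3)² = 76.13²; (x + 4.2)² + (y + 43.3)² = 57.45²; (x + 89.6)² + (y − 103.1)² = 146.89².
Subtracting the Receiver 1 equation from the Receiver 2 and Receiver 3 equations removes the quadratic terms:
135.8 x − 155.2 y = -1987.10
-35.0 x + 137.6 y = -3498.03
Solving the 2×2 system: x ≈ -61.6, y ≈ -41.1 km.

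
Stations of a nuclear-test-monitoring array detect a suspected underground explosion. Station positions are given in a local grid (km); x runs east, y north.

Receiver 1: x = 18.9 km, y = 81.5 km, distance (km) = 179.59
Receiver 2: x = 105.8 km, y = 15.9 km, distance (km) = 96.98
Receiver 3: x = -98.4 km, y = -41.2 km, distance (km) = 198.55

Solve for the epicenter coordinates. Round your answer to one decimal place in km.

Circle about each station: (x − 18.9)² + (y − 81.5)² = 179.59²; (x − 105.8)² + (y − 15.9)² = 96.98²; (x + 98.4)² + (y + 41.2)² = 198.55².
Subtracting pairs of circle equations eliminates x²+y² and gives linear equations (the radical axes):
173.8 x − 131.2 y = 27294.44
-234.6 x − 245.4 y = -2788.99
Solving the 2×2 system: x ≈ 96.2, y ≈ -80.6 km.
Check against Receiver 1 (with the unrounded x, y): √((x − 18.9)²+(y − 81.5)²) = 179.59 ≈ 179.59 km. ✓

(96.2, -80.6)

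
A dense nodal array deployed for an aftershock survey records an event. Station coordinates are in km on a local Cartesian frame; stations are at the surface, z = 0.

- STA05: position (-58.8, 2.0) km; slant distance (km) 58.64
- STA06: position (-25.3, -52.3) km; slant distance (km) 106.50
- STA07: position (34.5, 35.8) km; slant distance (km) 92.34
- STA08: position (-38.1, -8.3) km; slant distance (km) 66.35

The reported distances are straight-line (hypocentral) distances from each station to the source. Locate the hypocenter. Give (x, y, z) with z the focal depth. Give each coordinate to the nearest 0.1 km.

Each station gives a sphere (x−x_i)² + (y−y_i)² + z² = d_i² (stations at z=0).
Subtracting the STA05 sphere from STA06 and STA07: z² cancels, leaving linear equations in x and y:
67.0 x − 108.6 y = -7989.66
186.6 x + 67.6 y = -6077.58
Solving: x ≈ -48.404, y ≈ 43.707 km (keep extra digits for the depth step; rounded: -48.4, 43.7).
Then from the STA05 sphere: z² = 58.64² − (x + 58.8)² − (y − 2.0)² with x = -48.404, y = 43.707, so z ≈ 39.889 ≈ 39.9 km.

x ≈ -48.4 km, y ≈ 43.7 km, depth ≈ 39.9 km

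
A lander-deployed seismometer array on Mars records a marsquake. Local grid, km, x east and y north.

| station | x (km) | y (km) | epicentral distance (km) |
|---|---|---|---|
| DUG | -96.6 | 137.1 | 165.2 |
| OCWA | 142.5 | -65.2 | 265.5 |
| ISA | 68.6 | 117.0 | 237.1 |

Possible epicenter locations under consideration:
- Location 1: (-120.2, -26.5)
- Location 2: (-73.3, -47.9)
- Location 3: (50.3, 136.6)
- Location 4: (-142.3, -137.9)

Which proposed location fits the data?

For each candidate, compare |candidate − station| to the reported distance:
Location 1: residuals DUG 0.1, OCWA 0.0, ISA 0.0 → max 0.1 km
Location 2: residuals DUG 21.3, OCWA 49.0, ISA 19.6 → max 49.0 km
Location 3: residuals DUG 18.3, OCWA 43.6, ISA 210.3 → max 210.3 km
Location 4: residuals DUG 113.6, OCWA 28.4, ISA 93.7 → max 113.6 km
Only Location 1 has all residuals ≈ 0.

Location 1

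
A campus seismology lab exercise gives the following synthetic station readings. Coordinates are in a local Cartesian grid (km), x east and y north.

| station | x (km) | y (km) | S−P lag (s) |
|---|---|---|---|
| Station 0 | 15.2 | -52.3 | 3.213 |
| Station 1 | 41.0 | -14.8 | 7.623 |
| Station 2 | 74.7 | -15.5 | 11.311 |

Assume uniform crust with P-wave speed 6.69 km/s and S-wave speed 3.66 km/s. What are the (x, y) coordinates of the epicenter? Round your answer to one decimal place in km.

(-10.5, -48.6)

Distance from S−P lag: d = Δt · v_P v_S / (v_P − v_S) = Δt · (6.69·3.66)/(6.69−3.66) ≈ 8.0810·Δt.
So d_Station 0 = 25.96, d_Station 1 = 61.60, d_Station 2 = 91.40 km.
Circle about each station: (x − 15.2)² + (y + 52.3)² = 25.96²; (x − 41.0)² + (y + 14.8)² = 61.60²; (x − 74.7)² + (y + 15.5)² = 91.40².
Subtracting pairs of circle equations eliminates x²+y² and gives linear equations (the radical axes):
51.6 x + 75.0 y = -4186.93
119.0 x + 73.6 y = -4826.03
Solving the 2×2 system: x ≈ -10.5, y ≈ -48.6 km.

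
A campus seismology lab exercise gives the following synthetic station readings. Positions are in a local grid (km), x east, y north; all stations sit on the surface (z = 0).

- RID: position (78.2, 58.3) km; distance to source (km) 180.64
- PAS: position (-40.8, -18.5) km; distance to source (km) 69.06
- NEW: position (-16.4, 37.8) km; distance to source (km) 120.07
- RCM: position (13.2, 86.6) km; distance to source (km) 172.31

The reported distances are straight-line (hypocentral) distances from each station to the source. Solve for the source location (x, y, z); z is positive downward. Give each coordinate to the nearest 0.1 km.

Each station gives a sphere (x−x_i)² + (y−y_i)² + z² = d_i² (stations at z=0).
Subtracting the RID sphere from PAS and NEW: z² cancels, leaving linear equations in x and y:
-238.0 x − 153.6 y = 20354.29
-189.2 x − 41.0 y = 10397.67
Solving: x ≈ -39.504, y ≈ -71.304 km (keep extra digits for the depth step; rounded: -39.5, -71.3).
Then from the RID sphere: z² = 180.64² − (x − 78.2)² − (y − 58.3)² with x = -39.504, y = -71.304, so z ≈ 44.490 ≈ 44.5 km.
Check against RCM (with the unrounded solution): distance 172.31 ≈ 172.31 km. ✓

(-39.5, -71.3, 44.5)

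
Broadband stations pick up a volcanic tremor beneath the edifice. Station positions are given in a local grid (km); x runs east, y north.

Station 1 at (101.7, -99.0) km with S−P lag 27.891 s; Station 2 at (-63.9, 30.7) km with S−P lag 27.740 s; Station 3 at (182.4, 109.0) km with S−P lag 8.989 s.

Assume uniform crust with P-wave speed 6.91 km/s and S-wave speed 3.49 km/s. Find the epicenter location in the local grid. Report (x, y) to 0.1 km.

x ≈ 120.2 km, y ≈ 96.8 km

Distance from S−P lag: d = Δt · v_P v_S / (v_P − v_S) = Δt · (6.91·3.49)/(6.91−3.49) ≈ 7.0514·Δt.
So d_Station 1 = 196.67, d_Station 2 = 195.61, d_Station 3 = 63.39 km.
Circle about each station: (x − 101.7)² + (y + 99.0)² = 196.67²; (x + 63.9)² + (y − 30.7)² = 195.61²; (x − 182.4)² + (y − 109.0)² = 63.39².
Subtracting the Station 1 equation from the Station 2 and Station 3 equations removes the quadratic terms:
-331.2 x + 259.4 y = -14702.37
161.4 x + 416.0 y = 59667.67
Solving the 2×2 system: x ≈ 120.2, y ≈ 96.8 km.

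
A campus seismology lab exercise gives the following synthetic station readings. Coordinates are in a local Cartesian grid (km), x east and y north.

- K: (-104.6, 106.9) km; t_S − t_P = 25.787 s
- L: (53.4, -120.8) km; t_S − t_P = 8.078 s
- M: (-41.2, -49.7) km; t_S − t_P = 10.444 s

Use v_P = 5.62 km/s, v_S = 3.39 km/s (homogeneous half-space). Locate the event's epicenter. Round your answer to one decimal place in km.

Distance from S−P lag: d = Δt · v_P v_S / (v_P − v_S) = Δt · (5.62·3.39)/(5.62−3.39) ≈ 8.5434·Δt.
So d_K = 220.31, d_L = 69.01, d_M = 89.23 km.
Circle about each station: (x + 104.6)² + (y − 106.9)² = 220.31²; (x − 53.4)² + (y + 120.8)² = 69.01²; (x + 41.2)² + (y + 49.7)² = 89.23².
Subtracting the K equation from the L and M equations removes the quadratic terms:
316.0 x − 455.4 y = 38849.55
126.8 x − 313.2 y = 22373.26
Solving the 2×2 system: x ≈ 48.0, y ≈ -52.0 km.

x ≈ 48.0 km, y ≈ -52.0 km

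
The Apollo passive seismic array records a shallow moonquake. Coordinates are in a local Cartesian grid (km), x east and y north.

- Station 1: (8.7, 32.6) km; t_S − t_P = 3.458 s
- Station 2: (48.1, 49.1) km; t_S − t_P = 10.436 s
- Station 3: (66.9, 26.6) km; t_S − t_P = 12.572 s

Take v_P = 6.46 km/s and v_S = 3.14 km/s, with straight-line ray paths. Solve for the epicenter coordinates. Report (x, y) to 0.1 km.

x ≈ -9.8 km, y ≈ 22.4 km

Distance from S−P lag: d = Δt · v_P v_S / (v_P − v_S) = Δt · (6.46·3.14)/(6.46−3.14) ≈ 6.1098·Δt.
So d_Station 1 = 21.13, d_Station 2 = 63.76, d_Station 3 = 76.81 km.
Circle about each station: (x − 8.7)² + (y − 32.6)² = 21.13²; (x − 48.1)² + (y − 49.1)² = 63.76²; (x − 66.9)² + (y − 26.6)² = 76.81².
Subtracting the Station 1 equation from the Station 2 and Station 3 equations removes the quadratic terms:
78.8 x + 33.0 y = -32.89
116.4 x − 12.0 y = -1408.58
Solving the 2×2 system: x ≈ -9.8, y ≈ 22.4 km.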